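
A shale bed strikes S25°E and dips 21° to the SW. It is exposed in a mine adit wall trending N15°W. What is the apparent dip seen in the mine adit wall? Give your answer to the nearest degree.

Angle between strike (S25°E) and section (N15°W): β = 10°.
tan(apparent dip) = tan 21° · sin 10° = 0.0667
α = arctan(0.0667) = 3.81°

4°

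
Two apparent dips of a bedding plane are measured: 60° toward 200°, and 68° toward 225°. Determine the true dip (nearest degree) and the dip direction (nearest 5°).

true dip 70°, dip direction 250°

Each apparent-dip line lies in the plane. As unit vectors (x east, y north, z up), v₁ plunges 60°→200° and v₂ plunges 68°→225°.
The plane normal is n = v₁ × v₂ ∝ (-0.206, -0.071, 0.079).
Dip δ = arctan(|n_h|/n_z) = arctan(0.218/0.079) = 70.0°.
The horizontal component of n points toward azimuth atan2(n_x, n_y) = 251°, the dip direction.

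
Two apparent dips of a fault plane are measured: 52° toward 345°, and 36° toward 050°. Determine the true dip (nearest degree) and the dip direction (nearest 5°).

true dip 52°, dip direction 355°

The two traces are lines in the plane: v₁ = (sin 345°·cos 52°, cos 345°·cos 52°, −sin 52°), v₂ = (sin 50°·cos 36°, cos 50°·cos 36°, −sin 36°).
Cross product v₁ × v₂ gives the pole to the plane: n ∝ (-0.060, 0.582, 0.451).
Dip δ = arctan(|n_h|/n_z) = arctan(0.585/0.451) = 52.4°.
Dip direction = azimuth of (n_x, n_y) = atan2(-0.060, 0.582) = 354°.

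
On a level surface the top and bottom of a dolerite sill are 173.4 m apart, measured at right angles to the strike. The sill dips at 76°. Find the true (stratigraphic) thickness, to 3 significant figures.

True thickness t = w · sin(dip) = 173.4 × sin 76°
t = 173.4 × 0.9703 = 168.249 m

168 m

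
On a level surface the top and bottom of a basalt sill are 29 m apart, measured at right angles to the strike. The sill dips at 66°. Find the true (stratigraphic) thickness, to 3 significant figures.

True thickness t = w · sin(dip) = 29 × sin 66°
t = 29 × 0.9135 = 26.493 m

26.5 m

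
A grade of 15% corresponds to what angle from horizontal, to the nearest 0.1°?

tan θ = 15/100 = 0.1500
θ = arctan(0.1500) = 8.53°

8.5°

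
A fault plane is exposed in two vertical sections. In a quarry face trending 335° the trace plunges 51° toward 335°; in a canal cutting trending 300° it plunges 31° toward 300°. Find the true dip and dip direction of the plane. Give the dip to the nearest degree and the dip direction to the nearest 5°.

Each apparent-dip line lies in the plane. As unit vectors (x east, y north, z up), v₁ plunges 51°→335° and v₂ plunges 31°→300°.
Cross product v₁ × v₂ gives the pole to the plane: n ∝ (0.039, 0.440, 0.309).
tan δ = √(n_x²+n_y²)/n_z = 0.442/0.309, so δ = 55.0°.
Dip direction = atan2(0.039, 0.440) = 5° (azimuth of n's horizontal projection).

true dip 55°, dip direction 005°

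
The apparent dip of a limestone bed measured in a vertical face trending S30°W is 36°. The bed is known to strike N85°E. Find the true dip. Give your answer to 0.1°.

The section is 55° from the strike.
tan(true dip) = tan 36° / sin 55° = 0.8869
true dip = arctan 0.8869 = 41.57°

41.6°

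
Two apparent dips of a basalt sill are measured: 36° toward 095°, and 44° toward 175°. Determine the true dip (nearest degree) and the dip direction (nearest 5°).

Represent each trace as a vector plunging at its apparent dip toward its trend (east-north-up frame): v₁ = (0.806, -0.071, -0.588), v₂ = (0.063, -0.717, -0.695).
n = v₁ × v₂ = (0.372, -0.523, 0.573) (taken with n_z > 0).
Dip δ = arctan(|n_h|/n_z) = arctan(0.642/0.573) = 48.2°.
Dip direction = azimuth of (n_x, n_y) = atan2(0.372, -0.523) = 145°.

true dip 48°, dip direction 145°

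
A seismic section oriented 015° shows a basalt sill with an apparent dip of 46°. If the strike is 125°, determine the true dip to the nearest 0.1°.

47.8°

β = acute angle between strike 125° and section 015° = 70°.
tan(true dip) = tan 46° / sin 70° = 1.1020
true dip = arctan 1.1020 = 47.78°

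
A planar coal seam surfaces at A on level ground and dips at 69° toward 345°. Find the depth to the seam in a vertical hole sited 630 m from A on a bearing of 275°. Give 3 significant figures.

561 m

The hole lies 70° from the dip direction, so the down-dip offset is 630 × cos 70° = 215.47 m.
Depth = down-dip offset × tan(dip) = 215.47 × tan 69° = 215.47 × 2.6051
Depth = 561.33 m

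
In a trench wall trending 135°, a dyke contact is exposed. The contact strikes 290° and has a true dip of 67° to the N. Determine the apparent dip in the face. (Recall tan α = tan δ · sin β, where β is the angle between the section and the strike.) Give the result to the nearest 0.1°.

44.9°

Angle between strike (290°) and section (135°): β = 25°.
tan(apparent dip) = tan 67° · sin 25° = 0.9956
α = arctan(0.9956) = 44.87°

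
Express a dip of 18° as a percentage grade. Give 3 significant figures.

32.5%

grade % = 100 × tan 18° = 100 × 0.3249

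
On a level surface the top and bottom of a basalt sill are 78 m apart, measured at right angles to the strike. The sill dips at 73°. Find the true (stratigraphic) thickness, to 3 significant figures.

True thickness t = w · sin(dip) = 78 × sin 73°
t = 78 × 0.9563 = 74.592 m

74.6 m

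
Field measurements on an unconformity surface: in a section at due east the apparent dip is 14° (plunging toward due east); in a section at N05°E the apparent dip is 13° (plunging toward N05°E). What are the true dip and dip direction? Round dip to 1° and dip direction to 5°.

true dip 18°, dip direction 050°

The two traces are lines in the plane: v₁ = (sin 90°·cos 14°, cos 90°·cos 14°, −sin 14°), v₂ = (sin 5°·cos 13°, cos 5°·cos 13°, −sin 13°).
n = v₁ × v₂ = (0.235, 0.198, 0.942) (taken with n_z > 0).
True dip = arccos(n_z / |n|) = arccos(0.9508) = 18.1°.
Dip direction = azimuth of (n_x, n_y) = atan2(0.235, 0.198) = 50°.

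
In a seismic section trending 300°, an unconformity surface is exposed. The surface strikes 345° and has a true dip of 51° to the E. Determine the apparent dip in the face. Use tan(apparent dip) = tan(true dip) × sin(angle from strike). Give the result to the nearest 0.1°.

41.1°

The strike is 345° and the section trends 300°; the acute angle between them is β = 45°.
tan(apparent dip) = tan 51° · sin 45° = 0.8732
α = arctan(0.8732) = 41.13°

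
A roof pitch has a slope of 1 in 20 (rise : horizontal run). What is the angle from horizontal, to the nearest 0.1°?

tan θ = 1/20 = 0.0500
θ = arctan(0.0500) = 2.86°

2.9°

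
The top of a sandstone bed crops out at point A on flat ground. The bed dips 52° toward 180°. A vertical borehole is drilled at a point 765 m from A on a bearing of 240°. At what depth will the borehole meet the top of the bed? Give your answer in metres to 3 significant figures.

490 m

The hole lies 60° from the dip direction, so the down-dip offset is 765 × cos 60° = 382.50 m.
Depth = down-dip offset × tan(dip) = 382.50 × tan 52° = 382.50 × 1.2799
Depth = 489.58 m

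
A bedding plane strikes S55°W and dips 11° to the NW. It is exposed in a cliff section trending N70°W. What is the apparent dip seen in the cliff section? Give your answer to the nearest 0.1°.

9.0°

The strike is S55°W and the section trends N70°W; the acute angle between them is β = 55°.
tan α = tan 11° × sin 55° = 0.1944 × 0.8192 = 0.1592
α = arctan(0.1592) = 9.05°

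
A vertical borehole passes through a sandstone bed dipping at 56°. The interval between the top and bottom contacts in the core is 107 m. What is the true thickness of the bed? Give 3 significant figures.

59.8 m

True thickness t = h · cos(dip) = 107 × cos 56°
t = 107 × 0.5592 = 59.834 m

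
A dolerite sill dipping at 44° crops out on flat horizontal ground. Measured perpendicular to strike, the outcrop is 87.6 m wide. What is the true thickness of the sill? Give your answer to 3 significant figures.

60.9 m

True thickness t = w · sin(dip) = 87.6 × sin 44°
t = 87.6 × 0.6947 = 60.852 m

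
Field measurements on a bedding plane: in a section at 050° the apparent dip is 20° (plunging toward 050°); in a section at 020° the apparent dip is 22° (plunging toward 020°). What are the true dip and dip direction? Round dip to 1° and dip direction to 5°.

Each apparent-dip line lies in the plane. As unit vectors (x east, y north, z up), v₁ plunges 20°→050° and v₂ plunges 22°→020°.
The plane normal is n = v₁ × v₂ ∝ (0.072, 0.161, 0.436).
True dip = arccos(n_z / |n|) = arccos(0.9269) = 22.0°.
Dip direction = atan2(0.072, 0.161) = 24° (azimuth of n's horizontal projection).

true dip 22°, dip direction 025°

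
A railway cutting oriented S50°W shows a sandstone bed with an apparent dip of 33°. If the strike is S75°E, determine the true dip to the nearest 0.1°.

38.4°

β = acute angle between strike S75°E and section S50°W = 55°.
tan(true dip) = tan 33° / sin 55° = 0.7928
true dip = arctan 0.7928 = 38.41°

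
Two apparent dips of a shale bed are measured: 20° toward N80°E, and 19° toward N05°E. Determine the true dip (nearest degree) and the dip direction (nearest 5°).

true dip 24°, dip direction 045°

Each apparent-dip line lies in the plane. As unit vectors (x east, y north, z up), v₁ plunges 20°→N80°E and v₂ plunges 19°→N05°E.
n = v₁ × v₂ = (0.269, 0.273, 0.858) (taken with n_z > 0).
tan δ = √(n_x²+n_y²)/n_z = 0.383/0.858, so δ = 24.1°.
The horizontal component of n points toward azimuth atan2(n_x, n_y) = 45°, the dip direction.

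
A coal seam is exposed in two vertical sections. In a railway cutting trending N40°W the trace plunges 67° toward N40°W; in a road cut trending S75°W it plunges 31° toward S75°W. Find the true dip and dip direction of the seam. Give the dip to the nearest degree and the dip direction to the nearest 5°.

Each apparent-dip line lies in the plane. As unit vectors (x east, y north, z up), v₁ plunges 67°→N40°W and v₂ plunges 31°→S75°W.
n = v₁ × v₂ = (-0.358, 0.633, 0.304) (taken with n_z > 0).
tan δ = √(n_x²+n_y²)/n_z = 0.727/0.304, so δ = 67.3°.
Dip direction = atan2(-0.358, 0.633) = 330° (azimuth of n's horizontal projection).

true dip 67°, dip direction 330°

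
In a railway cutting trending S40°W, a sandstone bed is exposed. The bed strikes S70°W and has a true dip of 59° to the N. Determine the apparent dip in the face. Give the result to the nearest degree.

The section lies 30° from the strike.
tan(apparent dip) = tan 59° · sin 30° = 0.8321
α = arctan(0.8321) = 39.77°

40°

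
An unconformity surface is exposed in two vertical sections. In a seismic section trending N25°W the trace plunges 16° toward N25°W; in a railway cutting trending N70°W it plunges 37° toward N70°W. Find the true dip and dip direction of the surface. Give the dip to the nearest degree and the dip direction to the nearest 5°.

Represent each trace as a vector plunging at its apparent dip toward its trend (east-north-up frame): v₁ = (-0.406, 0.871, -0.276), v₂ = (-0.750, 0.273, -0.602).
n = v₁ × v₂ = (-0.449, -0.038, 0.543) (taken with n_z > 0).
Dip δ = arctan(|n_h|/n_z) = arctan(0.451/0.543) = 39.7°.
Dip direction = atan2(-0.449, -0.038) = 265° (azimuth of n's horizontal projection).

true dip 40°, dip direction 265°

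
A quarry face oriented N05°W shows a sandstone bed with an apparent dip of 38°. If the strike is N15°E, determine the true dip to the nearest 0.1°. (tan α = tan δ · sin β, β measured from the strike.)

66.4°

The section is 20° from the strike.
tan δ = tan α / sin β = tan 38° / sin 20° = 0.7813 / 0.3420 = 2.2843
δ = arctan(2.2843) = 66.36°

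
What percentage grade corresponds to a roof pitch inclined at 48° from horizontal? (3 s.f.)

grade % = 100 × tan 48° = 100 × 1.1106

111%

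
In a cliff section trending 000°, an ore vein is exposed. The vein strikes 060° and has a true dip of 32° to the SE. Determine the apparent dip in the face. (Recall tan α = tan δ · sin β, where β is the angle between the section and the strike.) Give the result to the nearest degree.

28°

The section lies 60° from the strike.
tan(apparent dip) = tan 32° · sin 60° = 0.5412
apparent dip = arctan 0.5412 = 28.42°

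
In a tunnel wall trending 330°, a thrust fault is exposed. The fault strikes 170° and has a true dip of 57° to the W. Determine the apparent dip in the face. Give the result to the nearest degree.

28°

The section lies 20° from the strike.
tan α = tan 57° × sin 20° = 1.5399 × 0.3420 = 0.5267
apparent dip = arctan 0.5267 = 27.77°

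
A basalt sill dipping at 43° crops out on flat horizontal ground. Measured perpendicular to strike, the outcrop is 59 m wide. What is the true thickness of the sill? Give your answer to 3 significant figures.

40.2 m

True thickness t = w · sin(dip) = 59 × sin 43°
t = 59 × 0.6820 = 40.238 m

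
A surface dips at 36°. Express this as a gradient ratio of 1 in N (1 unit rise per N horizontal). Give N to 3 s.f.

1 : N means tan θ = 1/N, so N = 1/tan 36° = 1/0.7265

1 in 1.38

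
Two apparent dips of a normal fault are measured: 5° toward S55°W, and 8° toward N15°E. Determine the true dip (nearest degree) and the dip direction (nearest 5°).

true dip 18°, dip direction 310°

Represent each trace as a vector plunging at its apparent dip toward its trend (east-north-up frame): v₁ = (-0.816, -0.571, -0.087), v₂ = (0.256, 0.957, -0.139).
n = v₁ × v₂ = (-0.163, 0.136, 0.634) (taken with n_z > 0).
tan δ = √(n_x²+n_y²)/n_z = 0.212/0.634, so δ = 18.5°.
Dip direction = atan2(-0.163, 0.136) = 310° (azimuth of n's horizontal projection).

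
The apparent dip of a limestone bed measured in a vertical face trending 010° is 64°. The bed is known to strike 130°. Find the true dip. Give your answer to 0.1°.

67.1°

β = acute angle between strike 130° and section 010° = 60°.
tan δ = tan α / sin β = tan 64° / sin 60° = 2.0503 / 0.8660 = 2.3675
δ = arctan(2.3675) = 67.10°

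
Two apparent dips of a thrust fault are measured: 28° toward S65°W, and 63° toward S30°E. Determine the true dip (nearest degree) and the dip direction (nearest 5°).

Represent each trace as a vector plunging at its apparent dip toward its trend (east-north-up frame): v₁ = (-0.800, -0.373, -0.469), v₂ = (0.227, -0.393, -0.891).
Cross product v₁ × v₂ gives the pole to the plane: n ∝ (0.148, -0.820, 0.399).
True dip = arccos(n_z / |n|) = arccos(0.4324) = 64.4°.
Dip direction = azimuth of (n_x, n_y) = atan2(0.148, -0.820) = 170°.

true dip 64°, dip direction 170°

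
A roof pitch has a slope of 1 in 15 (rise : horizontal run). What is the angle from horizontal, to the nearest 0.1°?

3.8°

tan θ = 1/15 = 0.0667
θ = arctan(0.0667) = 3.81°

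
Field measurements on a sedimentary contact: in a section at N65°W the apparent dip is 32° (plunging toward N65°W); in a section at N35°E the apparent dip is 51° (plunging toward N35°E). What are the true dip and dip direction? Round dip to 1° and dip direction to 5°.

Each apparent-dip line lies in the plane. As unit vectors (x east, y north, z up), v₁ plunges 32°→N65°W and v₂ plunges 51°→N35°E.
The plane normal is n = v₁ × v₂ ∝ (0.005, 0.789, 0.526).
True dip = arccos(n_z / |n|) = arccos(0.5546) = 56.3°.
Dip direction = atan2(0.005, 0.789) = 0° (azimuth of n's horizontal projection).

true dip 56°, dip direction 000°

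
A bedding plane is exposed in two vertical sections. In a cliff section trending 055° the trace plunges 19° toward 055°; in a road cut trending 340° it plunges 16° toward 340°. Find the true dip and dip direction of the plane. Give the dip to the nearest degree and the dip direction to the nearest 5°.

true dip 22°, dip direction 025°

Represent each trace as a vector plunging at its apparent dip toward its trend (east-north-up frame): v₁ = (0.775, 0.542, -0.326), v₂ = (-0.329, 0.903, -0.276).
Cross product v₁ × v₂ gives the pole to the plane: n ∝ (0.145, 0.321, 0.878).
True dip = arccos(n_z / |n|) = arccos(0.9283) = 21.8°.
Dip direction = atan2(0.145, 0.321) = 24° (azimuth of n's horizontal projection).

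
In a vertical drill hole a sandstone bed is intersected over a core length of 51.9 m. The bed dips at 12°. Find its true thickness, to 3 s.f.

True thickness t = h · cos(dip) = 51.9 × cos 12°
t = 51.9 × 0.9781 = 50.766 m

50.8 m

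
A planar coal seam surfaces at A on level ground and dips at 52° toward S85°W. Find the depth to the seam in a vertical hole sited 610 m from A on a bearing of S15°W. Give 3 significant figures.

The hole lies 70° from the dip direction, so the down-dip offset is 610 × cos 70° = 208.63 m.
Depth = down-dip offset × tan(dip) = 208.63 × tan 52° = 208.63 × 1.2799
Depth = 267.04 m

267 m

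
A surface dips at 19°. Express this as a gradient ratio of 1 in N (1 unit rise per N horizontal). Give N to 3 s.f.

1 in 2.90

1 : N means tan θ = 1/N, so N = 1/tan 19° = 1/0.3443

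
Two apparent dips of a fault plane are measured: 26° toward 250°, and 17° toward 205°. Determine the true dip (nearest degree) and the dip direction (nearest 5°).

Represent each trace as a vector plunging at its apparent dip toward its trend (east-north-up frame): v₁ = (-0.845, -0.307, -0.438), v₂ = (-0.404, -0.867, -0.292).
The plane normal is n = v₁ × v₂ ∝ (-0.290, -0.070, 0.608).
Dip δ = arctan(|n_h|/n_z) = arctan(0.298/0.608) = 26.1°.
Dip direction = atan2(-0.290, -0.070) = 256° (azimuth of n's horizontal projection).

true dip 26°, dip direction 255°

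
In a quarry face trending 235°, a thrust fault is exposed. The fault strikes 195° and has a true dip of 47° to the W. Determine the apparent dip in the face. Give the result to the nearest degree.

35°

The section lies 40° from the strike.
tan α = tan 47° × sin 40° = 1.0724 × 0.6428 = 0.6893
apparent dip = arctan 0.6893 = 34.58°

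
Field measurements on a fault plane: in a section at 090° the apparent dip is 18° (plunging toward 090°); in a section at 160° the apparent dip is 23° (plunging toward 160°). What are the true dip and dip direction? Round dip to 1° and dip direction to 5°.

true dip 25°, dip direction 135°

Represent each trace as a vector plunging at its apparent dip toward its trend (east-north-up frame): v₁ = (0.951, 0.000, -0.309), v₂ = (0.315, -0.865, -0.391).
The plane normal is n = v₁ × v₂ ∝ (0.267, -0.274, 0.823).
tan δ = √(n_x²+n_y²)/n_z = 0.383/0.823, so δ = 25.0°.
The horizontal component of n points toward azimuth atan2(n_x, n_y) = 136°, the dip direction.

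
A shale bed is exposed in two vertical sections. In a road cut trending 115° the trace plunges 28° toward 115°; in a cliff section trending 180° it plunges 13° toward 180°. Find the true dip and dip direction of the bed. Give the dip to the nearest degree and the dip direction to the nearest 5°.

true dip 28°, dip direction 115°

Each apparent-dip line lies in the plane. As unit vectors (x east, y north, z up), v₁ plunges 28°→115° and v₂ plunges 13°→180°.
The plane normal is n = v₁ × v₂ ∝ (0.373, -0.180, 0.780).
Dip δ = arctan(|n_h|/n_z) = arctan(0.415/0.780) = 28.0°.
Dip direction = azimuth of (n_x, n_y) = atan2(0.373, -0.180) = 116°.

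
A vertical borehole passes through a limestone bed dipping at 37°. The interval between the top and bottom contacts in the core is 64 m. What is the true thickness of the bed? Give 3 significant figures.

True thickness t = h · cos(dip) = 64 × cos 37°
t = 64 × 0.7986 = 51.113 m

51.1 m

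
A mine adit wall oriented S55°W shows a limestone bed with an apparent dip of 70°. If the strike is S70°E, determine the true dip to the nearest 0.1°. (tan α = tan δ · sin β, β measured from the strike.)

73.4°

β = acute angle between strike S70°E and section S55°W = 55°.
tan δ = tan α / sin β = tan 70° / sin 55° = 2.7475 / 0.8192 = 3.3541
δ = arctan(3.3541) = 73.40°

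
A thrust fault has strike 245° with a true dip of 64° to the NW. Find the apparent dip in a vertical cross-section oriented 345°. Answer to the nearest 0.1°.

63.7°

The section lies 80° from the strike.
tan(apparent dip) = tan 64° · sin 80° = 2.0192
α = arctan(2.0192) = 63.65°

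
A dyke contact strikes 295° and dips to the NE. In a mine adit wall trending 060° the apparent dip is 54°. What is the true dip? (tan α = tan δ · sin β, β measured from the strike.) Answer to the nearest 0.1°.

β = acute angle between strike 295° and section 060° = 55°.
tan δ = tan α / sin β = tan 54° / sin 55° = 1.3764 / 0.8192 = 1.6803
δ = arctan(1.6803) = 59.24°

59.2°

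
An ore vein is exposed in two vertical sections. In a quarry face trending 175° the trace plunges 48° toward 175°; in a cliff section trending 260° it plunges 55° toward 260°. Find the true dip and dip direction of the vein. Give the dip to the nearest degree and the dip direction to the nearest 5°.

Represent each trace as a vector plunging at its apparent dip toward its trend (east-north-up frame): v₁ = (0.058, -0.667, -0.743), v₂ = (-0.565, -0.100, -0.819).
Cross product v₁ × v₂ gives the pole to the plane: n ∝ (-0.472, -0.468, 0.382).
True dip = arccos(n_z / |n|) = arccos(0.4988) = 60.1°.
Dip direction = azimuth of (n_x, n_y) = atan2(-0.472, -0.468) = 225°.

true dip 60°, dip direction 225°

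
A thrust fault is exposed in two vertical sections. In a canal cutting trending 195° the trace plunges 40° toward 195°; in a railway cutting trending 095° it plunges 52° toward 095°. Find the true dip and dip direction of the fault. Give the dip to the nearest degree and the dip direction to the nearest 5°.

The two traces are lines in the plane: v₁ = (sin 195°·cos 40°, cos 195°·cos 40°, −sin 40°), v₂ = (sin 95°·cos 52°, cos 95°·cos 52°, −sin 52°).
The plane normal is n = v₁ × v₂ ∝ (0.549, -0.550, 0.464).
Dip δ = arctan(|n_h|/n_z) = arctan(0.777/0.464) = 59.1°.
Dip direction = azimuth of (n_x, n_y) = atan2(0.549, -0.550) = 135°.

true dip 59°, dip direction 135°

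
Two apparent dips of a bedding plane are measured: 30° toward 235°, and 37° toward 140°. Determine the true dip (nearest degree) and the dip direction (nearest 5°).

The two traces are lines in the plane: v₁ = (sin 235°·cos 30°, cos 235°·cos 30°, −sin 30°), v₂ = (sin 140°·cos 37°, cos 140°·cos 37°, −sin 37°).
The plane normal is n = v₁ × v₂ ∝ (-0.007, -0.684, 0.689).
Dip δ = arctan(|n_h|/n_z) = arctan(0.684/0.689) = 44.8°.
Dip direction = atan2(-0.007, -0.684) = 181° (azimuth of n's horizontal projection).

true dip 45°, dip direction 180°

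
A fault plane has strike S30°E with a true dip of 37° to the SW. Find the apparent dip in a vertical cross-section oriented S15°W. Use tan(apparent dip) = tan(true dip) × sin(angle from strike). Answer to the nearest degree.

The strike is S30°E and the section trends S15°W; the acute angle between them is β = 45°.
tan(apparent dip) = tan 37° · sin 45° = 0.5328
α = arctan(0.5328) = 28.05°

28°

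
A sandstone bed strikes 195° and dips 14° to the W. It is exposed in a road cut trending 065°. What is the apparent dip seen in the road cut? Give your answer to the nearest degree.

Angle between strike (195°) and section (065°): β = 50°.
tan(apparent dip) = tan 14° · sin 50° = 0.1910
apparent dip = arctan 0.1910 = 10.81°

11°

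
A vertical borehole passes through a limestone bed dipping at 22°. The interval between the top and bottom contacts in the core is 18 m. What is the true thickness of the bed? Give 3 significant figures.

True thickness t = h · cos(dip) = 18 × cos 22°
t = 18 × 0.9272 = 16.689 m

16.7 m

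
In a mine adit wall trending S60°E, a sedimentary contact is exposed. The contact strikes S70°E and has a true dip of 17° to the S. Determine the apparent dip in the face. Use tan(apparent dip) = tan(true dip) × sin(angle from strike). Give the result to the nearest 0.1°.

3.0°

Angle between strike (S70°E) and section (S60°E): β = 10°.
tan α = tan 17° × sin 10° = 0.3057 × 0.1736 = 0.0531
apparent dip = arctan 0.0531 = 3.04°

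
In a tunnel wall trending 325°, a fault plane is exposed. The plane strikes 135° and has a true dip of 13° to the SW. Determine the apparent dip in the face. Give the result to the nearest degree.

The section lies 10° from the strike.
tan(apparent dip) = tan 13° · sin 10° = 0.0401
apparent dip = arctan 0.0401 = 2.30°

2°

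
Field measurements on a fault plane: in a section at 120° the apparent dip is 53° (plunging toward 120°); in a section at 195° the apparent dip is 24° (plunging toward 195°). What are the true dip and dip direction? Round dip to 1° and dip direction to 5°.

The two traces are lines in the plane: v₁ = (sin 120°·cos 53°, cos 120°·cos 53°, −sin 53°), v₂ = (sin 195°·cos 24°, cos 195°·cos 24°, −sin 24°).
The plane normal is n = v₁ × v₂ ∝ (0.582, -0.401, 0.531).
Dip δ = arctan(|n_h|/n_z) = arctan(0.707/0.531) = 53.1°.
Dip direction = azimuth of (n_x, n_y) = atan2(0.582, -0.401) = 125°.

true dip 53°, dip direction 125°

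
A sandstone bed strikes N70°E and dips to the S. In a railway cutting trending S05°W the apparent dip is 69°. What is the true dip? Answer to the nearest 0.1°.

70.8°

The section is 65° from the strike.
tan(true dip) = tan 69° / sin 65° = 2.8744
true dip = arctan 2.8744 = 70.82°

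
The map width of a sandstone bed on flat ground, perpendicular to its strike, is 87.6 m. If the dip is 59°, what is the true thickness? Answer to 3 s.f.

75.1 m

True thickness t = w · sin(dip) = 87.6 × sin 59°
t = 87.6 × 0.8572 = 75.088 m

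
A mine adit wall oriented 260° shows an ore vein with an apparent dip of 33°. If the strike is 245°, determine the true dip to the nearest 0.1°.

The section is 15° from the strike.
tan δ = tan α / sin β = tan 33° / sin 15° = 0.6494 / 0.2588 = 2.5091
true dip = arctan 2.5091 = 68.27°

68.3°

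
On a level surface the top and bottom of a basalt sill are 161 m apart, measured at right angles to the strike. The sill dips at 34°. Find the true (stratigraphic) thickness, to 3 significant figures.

True thickness t = w · sin(dip) = 161 × sin 34°
t = 161 × 0.5592 = 90.030 m

90.0 m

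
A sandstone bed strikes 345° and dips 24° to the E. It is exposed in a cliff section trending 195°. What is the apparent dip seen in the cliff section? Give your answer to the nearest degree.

The strike is 345° and the section trends 195°; the acute angle between them is β = 30°.
tan α = tan 24° × sin 30° = 0.4452 × 0.5000 = 0.2226
α = arctan(0.2226) = 12.55°

13°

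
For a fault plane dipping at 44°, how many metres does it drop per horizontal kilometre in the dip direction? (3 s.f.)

966 m

drop per km = 1000 × tan 44° = 1000 × 0.9657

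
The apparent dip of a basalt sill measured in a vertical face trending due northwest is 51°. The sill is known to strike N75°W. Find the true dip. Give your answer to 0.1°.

68.0°

β = acute angle between strike N75°W and section due northwest = 30°.
tan δ = tan α / sin β = tan 51° / sin 30° = 1.2349 / 0.5000 = 2.4698
true dip = arctan 2.4698 = 67.96°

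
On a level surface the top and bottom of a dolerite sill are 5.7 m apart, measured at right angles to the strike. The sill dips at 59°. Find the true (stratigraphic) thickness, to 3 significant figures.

4.89 m

True thickness t = w · sin(dip) = 5.7 × sin 59°
t = 5.7 × 0.8572 = 4.886 m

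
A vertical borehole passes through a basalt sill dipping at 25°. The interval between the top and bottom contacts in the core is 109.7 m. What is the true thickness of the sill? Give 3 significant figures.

True thickness t = h · cos(dip) = 109.7 × cos 25°
t = 109.7 × 0.9063 = 99.422 m

99.4 m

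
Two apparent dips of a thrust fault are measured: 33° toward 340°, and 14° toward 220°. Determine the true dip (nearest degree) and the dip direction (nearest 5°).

true dip 43°, dip direction 295°

Each apparent-dip line lies in the plane. As unit vectors (x east, y north, z up), v₁ plunges 33°→340° and v₂ plunges 14°→220°.
n = v₁ × v₂ = (-0.595, 0.270, 0.705) (taken with n_z > 0).
tan δ = √(n_x²+n_y²)/n_z = 0.654/0.705, so δ = 42.9°.
The horizontal component of n points toward azimuth atan2(n_x, n_y) = 294°, the dip direction.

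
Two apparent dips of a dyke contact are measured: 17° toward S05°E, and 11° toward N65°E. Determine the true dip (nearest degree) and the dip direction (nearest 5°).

true dip 24°, dip direction 130°

The two traces are lines in the plane: v₁ = (sin 175°·cos 17°, cos 175°·cos 17°, −sin 17°), v₂ = (sin 65°·cos 11°, cos 65°·cos 11°, −sin 11°).
Cross product v₁ × v₂ gives the pole to the plane: n ∝ (0.303, -0.244, 0.882).
tan δ = √(n_x²+n_y²)/n_z = 0.389/0.882, so δ = 23.8°.
The horizontal component of n points toward azimuth atan2(n_x, n_y) = 129°, the dip direction.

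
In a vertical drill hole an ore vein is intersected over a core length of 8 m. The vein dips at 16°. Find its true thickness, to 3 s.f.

7.69 m

True thickness t = h · cos(dip) = 8 × cos 16°
t = 8 × 0.9613 = 7.690 m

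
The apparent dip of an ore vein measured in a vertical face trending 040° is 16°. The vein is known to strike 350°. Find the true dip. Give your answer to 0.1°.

20.5°

The section is 50° from the strike.
tan(true dip) = tan 16° / sin 50° = 0.3743
δ = arctan(0.3743) = 20.52°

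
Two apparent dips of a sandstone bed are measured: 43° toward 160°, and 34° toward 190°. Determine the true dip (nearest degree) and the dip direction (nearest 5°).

The two traces are lines in the plane: v₁ = (sin 160°·cos 43°, cos 160°·cos 43°, −sin 43°), v₂ = (sin 190°·cos 34°, cos 190°·cos 34°, −sin 34°).
The plane normal is n = v₁ × v₂ ∝ (0.173, -0.238, 0.303).
tan δ = √(n_x²+n_y²)/n_z = 0.294/0.303, so δ = 44.1°.
Dip direction = atan2(0.173, -0.238) = 144° (azimuth of n's horizontal projection).

true dip 44°, dip direction 145°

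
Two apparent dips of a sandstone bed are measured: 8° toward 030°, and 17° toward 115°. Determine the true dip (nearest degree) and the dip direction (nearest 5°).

true dip 18°, dip direction 095°

Represent each trace as a vector plunging at its apparent dip toward its trend (east-north-up frame): v₁ = (0.495, 0.858, -0.139), v₂ = (0.867, -0.404, -0.292).
Cross product v₁ × v₂ gives the pole to the plane: n ∝ (0.307, -0.024, 0.943).
Dip δ = arctan(|n_h|/n_z) = arctan(0.308/0.943) = 18.1°.
The horizontal component of n points toward azimuth atan2(n_x, n_y) = 94°, the dip direction.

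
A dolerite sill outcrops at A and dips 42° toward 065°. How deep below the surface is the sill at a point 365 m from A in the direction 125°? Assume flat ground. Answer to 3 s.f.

164 m

The hole lies 60° from the dip direction, so the down-dip offset is 365 × cos 60° = 182.50 m.
Depth = down-dip offset × tan(dip) = 182.50 × tan 42° = 182.50 × 0.9004
Depth = 164.32 m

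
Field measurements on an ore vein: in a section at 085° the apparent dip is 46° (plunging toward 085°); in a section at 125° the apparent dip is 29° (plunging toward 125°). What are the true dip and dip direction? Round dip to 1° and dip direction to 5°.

true dip 48°, dip direction 065°

Represent each trace as a vector plunging at its apparent dip toward its trend (east-north-up frame): v₁ = (0.692, 0.061, -0.719), v₂ = (0.716, -0.502, -0.485).
n = v₁ × v₂ = (0.390, 0.180, 0.391) (taken with n_z > 0).
True dip = arccos(n_z / |n|) = arccos(0.6726) = 47.7°.
The horizontal component of n points toward azimuth atan2(n_x, n_y) = 65°, the dip direction.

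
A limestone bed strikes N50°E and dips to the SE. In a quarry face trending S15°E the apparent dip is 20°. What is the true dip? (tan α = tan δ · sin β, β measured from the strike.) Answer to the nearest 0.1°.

21.9°

The section is 65° from the strike.
tan(true dip) = tan 20° / sin 65° = 0.4016
true dip = arctan 0.4016 = 21.88°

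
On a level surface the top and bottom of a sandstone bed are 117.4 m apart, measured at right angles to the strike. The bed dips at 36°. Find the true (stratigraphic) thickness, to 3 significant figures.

True thickness t = w · sin(dip) = 117.4 × sin 36°
t = 117.4 × 0.5878 = 69.006 m

69.0 m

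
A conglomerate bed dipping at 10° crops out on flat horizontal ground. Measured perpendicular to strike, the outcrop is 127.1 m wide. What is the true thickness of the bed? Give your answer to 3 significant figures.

True thickness t = w · sin(dip) = 127.1 × sin 10°
t = 127.1 × 0.1736 = 22.071 m

22.1 m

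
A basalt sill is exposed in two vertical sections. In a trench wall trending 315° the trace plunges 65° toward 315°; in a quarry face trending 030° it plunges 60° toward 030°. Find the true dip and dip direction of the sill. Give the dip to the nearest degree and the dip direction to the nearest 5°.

true dip 68°, dip direction 345°

Represent each trace as a vector plunging at its apparent dip toward its trend (east-north-up frame): v₁ = (-0.299, 0.299, -0.906), v₂ = (0.250, 0.433, -0.866).
n = v₁ × v₂ = (-0.134, 0.485, 0.204) (taken with n_z > 0).
True dip = arccos(n_z / |n|) = arccos(0.3757) = 67.9°.
Dip direction = azimuth of (n_x, n_y) = atan2(-0.134, 0.485) = 345°.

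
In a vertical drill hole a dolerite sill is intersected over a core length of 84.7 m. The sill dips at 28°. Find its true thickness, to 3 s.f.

True thickness t = h · cos(dip) = 84.7 × cos 28°
t = 84.7 × 0.8829 = 74.786 m

74.8 m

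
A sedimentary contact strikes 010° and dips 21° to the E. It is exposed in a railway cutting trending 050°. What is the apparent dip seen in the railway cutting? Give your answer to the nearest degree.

The strike is 010° and the section trends 050°; the acute angle between them is β = 40°.
tan(apparent dip) = tan 21° · sin 40° = 0.2467
α = arctan(0.2467) = 13.86°

14°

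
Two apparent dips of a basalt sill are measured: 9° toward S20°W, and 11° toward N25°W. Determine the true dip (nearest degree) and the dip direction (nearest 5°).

The two traces are lines in the plane: v₁ = (sin 200°·cos 9°, cos 200°·cos 9°, −sin 9°), v₂ = (sin 335°·cos 11°, cos 335°·cos 11°, −sin 11°).
The plane normal is n = v₁ × v₂ ∝ (-0.316, -0.000, 0.686).
Dip δ = arctan(|n_h|/n_z) = arctan(0.316/0.686) = 24.8°.
The horizontal component of n points toward azimuth atan2(n_x, n_y) = 270°, the dip direction.

true dip 25°, dip direction 270°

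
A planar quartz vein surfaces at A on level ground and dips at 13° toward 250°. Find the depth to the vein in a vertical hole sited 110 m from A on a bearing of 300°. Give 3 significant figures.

The hole lies 50° from the dip direction, so the down-dip offset is 110 × cos 50° = 70.71 m.
Depth = down-dip offset × tan(dip) = 70.71 × tan 13° = 70.71 × 0.2309
Depth = 16.32 m

16.3 m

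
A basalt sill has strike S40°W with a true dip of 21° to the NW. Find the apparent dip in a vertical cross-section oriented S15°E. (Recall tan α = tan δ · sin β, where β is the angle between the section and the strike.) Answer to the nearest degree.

The strike is S40°W and the section trends S15°E; the acute angle between them is β = 55°.
tan(apparent dip) = tan 21° · sin 55° = 0.3144
apparent dip = arctan 0.3144 = 17.46°

17°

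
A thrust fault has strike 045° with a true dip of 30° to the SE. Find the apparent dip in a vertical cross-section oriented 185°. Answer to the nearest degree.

20°

Angle between strike (045°) and section (185°): β = 40°.
tan α = tan 30° × sin 40° = 0.5774 × 0.6428 = 0.3711
α = arctan(0.3711) = 20.36°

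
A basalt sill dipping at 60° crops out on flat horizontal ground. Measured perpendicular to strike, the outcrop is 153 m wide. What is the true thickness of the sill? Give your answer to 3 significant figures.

True thickness t = w · sin(dip) = 153 × sin 60°
t = 153 × 0.8660 = 132.502 m

133 m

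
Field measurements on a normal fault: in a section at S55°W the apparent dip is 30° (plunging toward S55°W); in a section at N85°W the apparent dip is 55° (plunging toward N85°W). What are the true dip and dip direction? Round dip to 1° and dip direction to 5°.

true dip 59°, dip direction 305°

Each apparent-dip line lies in the plane. As unit vectors (x east, y north, z up), v₁ plunges 30°→S55°W and v₂ plunges 55°→N85°W.
Cross product v₁ × v₂ gives the pole to the plane: n ∝ (-0.432, 0.295, 0.319).
tan δ = √(n_x²+n_y²)/n_z = 0.523/0.319, so δ = 58.6°.
Dip direction = atan2(-0.432, 0.295) = 304° (azimuth of n's horizontal projection).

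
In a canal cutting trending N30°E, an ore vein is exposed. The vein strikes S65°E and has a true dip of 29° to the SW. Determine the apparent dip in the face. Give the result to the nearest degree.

Angle between strike (S65°E) and section (N30°E): β = 85°.
tan α = tan 29° × sin 85° = 0.5543 × 0.9962 = 0.5522
α = arctan(0.5522) = 28.91°

29°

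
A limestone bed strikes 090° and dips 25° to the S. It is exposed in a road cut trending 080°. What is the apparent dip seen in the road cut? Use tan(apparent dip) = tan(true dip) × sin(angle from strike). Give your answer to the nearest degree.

5°

The section lies 10° from the strike.
tan α = tan 25° × sin 10° = 0.4663 × 0.1736 = 0.0810
apparent dip = arctan 0.0810 = 4.63°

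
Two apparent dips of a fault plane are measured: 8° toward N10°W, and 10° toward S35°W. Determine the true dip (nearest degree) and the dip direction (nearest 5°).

The two traces are lines in the plane: v₁ = (sin 350°·cos 8°, cos 350°·cos 8°, −sin 8°), v₂ = (sin 215°·cos 10°, cos 215°·cos 10°, −sin 10°).
Cross product v₁ × v₂ gives the pole to the plane: n ∝ (-0.282, 0.049, 0.690).
Dip δ = arctan(|n_h|/n_z) = arctan(0.286/0.690) = 22.5°.
Dip direction = azimuth of (n_x, n_y) = atan2(-0.282, 0.049) = 280°.

true dip 23°, dip direction 280°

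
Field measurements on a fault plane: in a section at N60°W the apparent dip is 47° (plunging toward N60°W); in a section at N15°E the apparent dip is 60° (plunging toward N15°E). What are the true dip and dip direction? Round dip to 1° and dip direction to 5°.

Represent each trace as a vector plunging at its apparent dip toward its trend (east-north-up frame): v₁ = (-0.591, 0.341, -0.731), v₂ = (0.129, 0.483, -0.866).
n = v₁ × v₂ = (-0.058, 0.606, 0.329) (taken with n_z > 0).
True dip = arccos(n_z / |n|) = arccos(0.4758) = 61.6°.
Dip direction = azimuth of (n_x, n_y) = atan2(-0.058, 0.606) = 355°.

true dip 62°, dip direction 355°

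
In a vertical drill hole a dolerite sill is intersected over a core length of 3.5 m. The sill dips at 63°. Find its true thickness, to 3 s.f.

True thickness t = h · cos(dip) = 3.5 × cos 63°
t = 3.5 × 0.4540 = 1.589 m

1.59 m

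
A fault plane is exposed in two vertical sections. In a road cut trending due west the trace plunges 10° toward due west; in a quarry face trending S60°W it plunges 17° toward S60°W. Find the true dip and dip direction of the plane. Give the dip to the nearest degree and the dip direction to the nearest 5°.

The two traces are lines in the plane: v₁ = (sin 270°·cos 10°, cos 270°·cos 10°, −sin 10°), v₂ = (sin 240°·cos 17°, cos 240°·cos 17°, −sin 17°).
n = v₁ × v₂ = (-0.083, -0.144, 0.471) (taken with n_z > 0).
Dip δ = arctan(|n_h|/n_z) = arctan(0.166/0.471) = 19.5°.
The horizontal component of n points toward azimuth atan2(n_x, n_y) = 210°, the dip direction.

true dip 19°, dip direction 210°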